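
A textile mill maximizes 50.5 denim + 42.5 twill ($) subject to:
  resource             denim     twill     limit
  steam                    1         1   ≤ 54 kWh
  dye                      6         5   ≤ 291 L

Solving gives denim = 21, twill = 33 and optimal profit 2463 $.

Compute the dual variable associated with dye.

At the optimum: steam uses 54 of 54 (binding); dye uses 291 of 291 (binding).
Dual feasibility on the basic columns requires 1·y_steam + 6·y_dye = 50.5, 1·y_steam + 5·y_dye = 42.5.
This yields shadow prices y_steam = 2.5, y_dye = 8.
Shadow price of dye = 8.

8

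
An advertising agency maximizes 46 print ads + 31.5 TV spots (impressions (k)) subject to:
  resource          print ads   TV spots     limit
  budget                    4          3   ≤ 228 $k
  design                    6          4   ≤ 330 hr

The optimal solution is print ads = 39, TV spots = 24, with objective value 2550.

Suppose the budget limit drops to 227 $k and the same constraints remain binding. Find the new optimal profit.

Both budget and design are binding at x*.
The binding rows give the dual system: 4·y_budget + 6·y_design = 46 and 3·y_budget + 4·y_design = 31.5.
Solving: y_budget = 2.5, y_design = 6.
Δz = y_budget·Δb = 2.5 × (-1) = -2.5, so new z* = 2550 − 2.5 = 2547.5.

2547.5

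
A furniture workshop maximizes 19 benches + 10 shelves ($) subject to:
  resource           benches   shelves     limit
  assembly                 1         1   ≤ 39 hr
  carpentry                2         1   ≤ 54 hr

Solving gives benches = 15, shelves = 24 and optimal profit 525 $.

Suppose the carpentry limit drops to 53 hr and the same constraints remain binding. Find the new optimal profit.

516

Both assembly and carpentry are binding at x*.
From A_Bᵀ y = c: 1·y_assembly + 2·y_carpentry = 19; 1·y_assembly + 1·y_carpentry = 10.
This yields shadow prices y_assembly = 1, y_carpentry = 9.
Δz = y_carpentry·Δb = 9 × (-1) = -9, so new z* = 525 − 9 = 516.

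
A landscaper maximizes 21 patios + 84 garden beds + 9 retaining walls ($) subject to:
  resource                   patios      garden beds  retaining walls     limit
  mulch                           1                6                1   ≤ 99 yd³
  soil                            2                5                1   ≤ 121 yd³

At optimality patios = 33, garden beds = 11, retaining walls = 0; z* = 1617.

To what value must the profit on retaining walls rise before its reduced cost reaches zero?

At the optimum: mulch uses 99 of 99 (binding); soil uses 121 of 121 (binding).
Dual feasibility on the basic columns requires 1·y_mulch + 2·y_soil = 21, 6·y_mulch + 5·y_soil = 84.
Solving: y_mulch = 9, y_soil = 6.
retaining walls enters the basis when its profit ≥ yᵀa₃ = 9·1 + 6·1 = 15.

15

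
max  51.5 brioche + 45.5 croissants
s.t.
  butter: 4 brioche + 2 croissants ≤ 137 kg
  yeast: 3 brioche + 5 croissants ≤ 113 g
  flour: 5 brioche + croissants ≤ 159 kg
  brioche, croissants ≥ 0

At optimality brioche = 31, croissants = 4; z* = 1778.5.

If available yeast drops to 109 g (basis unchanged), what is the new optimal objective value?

1746.5

Binding: yeast and flour. Non-binding: butter (5 unused).
Since butter is not tight, its dual is 0.
From A_Bᵀ y = c: 3·y_yeast + 5·y_flour = 51.5; 5·y_yeast + 1·y_flour = 45.5.
→ y_yeast = 8 and y_flour = 5.5.
Δz = y_yeast·Δb = 8 × (-4) = -32, so new z* = 1778.5 − 32 = 1746.5.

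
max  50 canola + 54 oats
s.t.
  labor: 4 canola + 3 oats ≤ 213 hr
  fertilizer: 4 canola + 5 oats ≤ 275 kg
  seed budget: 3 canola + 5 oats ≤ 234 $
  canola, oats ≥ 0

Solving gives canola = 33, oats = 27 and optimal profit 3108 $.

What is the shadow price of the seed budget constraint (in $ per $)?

Check each constraint at x*: labor 213/213 (tight); fertilizer 267/275 (slack 8); seed budget 234/234 (tight).
By complementary slackness, y = 0 for the non-binding constraint.
Dual feasibility on the basic columns requires 4·y_labor + 3·y_seed budget = 50, 3·y_labor + 5·y_seed budget = 54.
This yields shadow prices y_labor = 8, y_seed budget = 6.
Shadow price of seed budget = 6.

6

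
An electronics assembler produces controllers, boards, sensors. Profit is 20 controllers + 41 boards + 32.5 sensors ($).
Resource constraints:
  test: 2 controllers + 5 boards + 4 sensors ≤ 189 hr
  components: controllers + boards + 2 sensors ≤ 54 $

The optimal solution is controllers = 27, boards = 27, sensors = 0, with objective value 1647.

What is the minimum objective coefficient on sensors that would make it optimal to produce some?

40

Check each constraint at x*: test 189/189 (tight); components 54/54 (tight).
The binding rows give the dual system: 2·y_test + 1·y_components = 20 and 5·y_test + 1·y_components = 41.
Solving: y_test = 7, y_components = 6.
sensors enters the basis when its profit ≥ yᵀa₃ = 7·4 + 6·2 = 40.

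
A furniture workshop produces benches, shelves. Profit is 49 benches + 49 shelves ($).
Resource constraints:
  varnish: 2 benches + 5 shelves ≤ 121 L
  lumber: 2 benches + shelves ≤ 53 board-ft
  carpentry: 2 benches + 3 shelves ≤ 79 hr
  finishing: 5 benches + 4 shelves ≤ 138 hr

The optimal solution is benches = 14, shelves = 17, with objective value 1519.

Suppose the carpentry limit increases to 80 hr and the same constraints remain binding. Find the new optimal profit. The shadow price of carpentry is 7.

Δb = 1, so new z* = 1519 + (7)·(1) = 1519 + 7 = 1526.

1526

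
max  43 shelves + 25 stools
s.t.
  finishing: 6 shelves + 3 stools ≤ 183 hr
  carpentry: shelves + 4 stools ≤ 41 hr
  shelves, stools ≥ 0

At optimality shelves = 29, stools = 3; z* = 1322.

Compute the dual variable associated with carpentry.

1

At the optimum: finishing uses 183 of 183 (binding); carpentry uses 41 of 41 (binding).
The binding rows give the dual system: 6·y_finishing + 1·y_carpentry = 43 and 3·y_finishing + 4·y_carpentry = 25.
→ y_finishing = 7 and y_carpentry = 1.
Shadow price of carpentry = 1.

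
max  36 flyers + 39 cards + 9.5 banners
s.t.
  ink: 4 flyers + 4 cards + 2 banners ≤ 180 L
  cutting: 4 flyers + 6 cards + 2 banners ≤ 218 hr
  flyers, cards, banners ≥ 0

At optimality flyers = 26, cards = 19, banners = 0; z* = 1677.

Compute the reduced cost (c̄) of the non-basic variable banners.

Both ink and cutting are binding at x*.
Dual feasibility on the basic columns requires 4·y_ink + 4·y_cutting = 36, 4·y_ink + 6·y_cutting = 39.
Solving: y_ink = 7.5, y_cutting = 1.5.
Reduced cost of banners: c₃ − yᵀa₃ = 9.5 − (7.5·2 + 1.5·2) = 9.5 − 18 = -8.5.

-8.5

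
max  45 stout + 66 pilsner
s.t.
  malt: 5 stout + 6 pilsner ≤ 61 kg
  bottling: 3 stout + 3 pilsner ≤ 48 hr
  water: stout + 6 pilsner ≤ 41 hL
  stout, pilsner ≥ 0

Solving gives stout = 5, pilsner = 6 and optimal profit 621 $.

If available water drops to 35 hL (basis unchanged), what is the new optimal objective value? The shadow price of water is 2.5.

606

Δb = -6, so new z* = 621 + (2.5)·(-6) = 621 − 15 = 606.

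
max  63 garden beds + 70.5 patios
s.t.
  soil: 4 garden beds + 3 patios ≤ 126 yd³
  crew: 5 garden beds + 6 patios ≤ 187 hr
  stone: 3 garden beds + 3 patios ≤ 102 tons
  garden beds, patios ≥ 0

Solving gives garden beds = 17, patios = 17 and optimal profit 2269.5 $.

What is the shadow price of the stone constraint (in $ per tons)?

8.5

Binding: crew and stone. Non-binding: soil (7 unused).
Slack constraints have shadow price 0 (complementary slackness).
From A_Bᵀ y = c: 5·y_crew + 3·y_stone = 63; 6·y_crew + 3·y_stone = 70.5.
This yields shadow prices y_crew = 7.5, y_stone = 8.5.
Shadow price of stone = 8.5.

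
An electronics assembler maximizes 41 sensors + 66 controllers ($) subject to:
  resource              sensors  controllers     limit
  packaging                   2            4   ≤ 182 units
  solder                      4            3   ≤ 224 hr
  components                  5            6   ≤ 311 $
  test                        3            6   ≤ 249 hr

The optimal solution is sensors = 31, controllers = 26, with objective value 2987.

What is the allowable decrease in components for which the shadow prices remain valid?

Binding constraints: components, test. The basis is B = [[5,6],[3,6]] with det 12.
Per unit decrease in components, x* moves by d = (-0.5, 0.25).
The basis stays optimal until sensors reaches 0; allowable decrease = 62 $.

62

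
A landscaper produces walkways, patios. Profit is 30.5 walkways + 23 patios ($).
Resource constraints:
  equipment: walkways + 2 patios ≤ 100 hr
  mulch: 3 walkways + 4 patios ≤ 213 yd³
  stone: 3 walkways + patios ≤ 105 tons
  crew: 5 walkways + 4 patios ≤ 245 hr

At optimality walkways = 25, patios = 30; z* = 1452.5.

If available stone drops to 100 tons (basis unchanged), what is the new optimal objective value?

1447.5

Check each constraint at x*: equipment 85/100 (slack 15); mulch 195/213 (slack 18); stone 105/105 (tight); crew 245/245 (tight).
By complementary slackness, y = 0 for the non-binding constraints.
From A_Bᵀ y = c: 3·y_stone + 5·y_crew = 30.5; 1·y_stone + 4·y_crew = 23.
This yields shadow prices y_stone = 1, y_crew = 5.5.
Δz = y_stone·Δb = 1 × (-5) = -5, so new z* = 1452.5 − 5 = 1447.5.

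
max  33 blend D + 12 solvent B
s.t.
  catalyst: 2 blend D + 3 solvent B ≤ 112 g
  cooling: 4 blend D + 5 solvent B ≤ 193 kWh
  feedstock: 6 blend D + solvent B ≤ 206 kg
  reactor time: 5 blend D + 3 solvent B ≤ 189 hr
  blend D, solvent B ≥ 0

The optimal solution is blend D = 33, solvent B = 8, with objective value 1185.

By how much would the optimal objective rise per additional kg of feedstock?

3

Binding: feedstock and reactor time. Non-binding: catalyst (22 unused), cooling (21 unused).
Slack constraints have shadow price 0 (complementary slackness).
Dual feasibility on the basic columns requires 6·y_feedstock + 5·y_reactor time = 33, 1·y_feedstock + 3·y_reactor time = 12.
This yields shadow prices y_feedstock = 3, y_reactor time = 3.
Shadow price of feedstock = 3.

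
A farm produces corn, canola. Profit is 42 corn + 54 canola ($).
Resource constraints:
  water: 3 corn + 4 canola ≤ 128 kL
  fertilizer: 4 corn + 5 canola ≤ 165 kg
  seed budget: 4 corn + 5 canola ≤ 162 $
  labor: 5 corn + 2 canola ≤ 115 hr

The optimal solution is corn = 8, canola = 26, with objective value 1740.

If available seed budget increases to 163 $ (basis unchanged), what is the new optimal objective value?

Check each constraint at x*: water 128/128 (tight); fertilizer 162/165 (slack 3); seed budget 162/162 (tight); labor 92/115 (slack 23).
By complementary slackness, y = 0 for the non-binding constraints.
From A_Bᵀ y = c: 3·y_water + 4·y_seed budget = 42; 4·y_water + 5·y_seed budget = 54.
This yields shadow prices y_water = 6, y_seed budget = 6.
Δz = y_seed budget·Δb = 6 × (1) = 6, so new z* = 1740 + 6 = 1746.

1746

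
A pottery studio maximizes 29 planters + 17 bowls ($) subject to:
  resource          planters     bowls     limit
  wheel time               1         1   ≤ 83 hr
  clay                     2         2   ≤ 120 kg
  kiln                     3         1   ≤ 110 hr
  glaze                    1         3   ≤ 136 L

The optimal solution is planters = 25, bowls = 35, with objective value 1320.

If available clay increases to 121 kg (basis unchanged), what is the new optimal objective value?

Check each constraint at x*: wheel time 60/83 (slack 23); clay 120/120 (tight); kiln 110/110 (tight); glaze 130/136 (slack 6).
By complementary slackness, y = 0 for the non-binding constraints.
The binding rows give the dual system: 2·y_clay + 3·y_kiln = 29 and 2·y_clay + 1·y_kiln = 17.
Solving: y_clay = 5.5, y_kiln = 6.
Δz = y_clay·Δb = 5.5 × (1) = 5.5, so new z* = 1320 + 5.5 = 1325.5.

1325.5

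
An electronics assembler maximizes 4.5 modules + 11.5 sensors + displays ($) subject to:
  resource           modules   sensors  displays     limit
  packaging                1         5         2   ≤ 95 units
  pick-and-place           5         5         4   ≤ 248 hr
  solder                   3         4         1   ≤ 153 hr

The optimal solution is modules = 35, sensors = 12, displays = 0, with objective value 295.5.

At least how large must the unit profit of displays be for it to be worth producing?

Binding: packaging and solder. Non-binding: pick-and-place (13 unused).
By complementary slackness, y = 0 for the non-binding constraint.
Dual feasibility on the basic columns requires 1·y_packaging + 3·y_solder = 4.5, 5·y_packaging + 4·y_solder = 11.5.
This yields shadow prices y_packaging = 1.5, y_solder = 1.
displays enters the basis when its profit ≥ yᵀa₃ = 1.5·2 + 1·1 = 4.

4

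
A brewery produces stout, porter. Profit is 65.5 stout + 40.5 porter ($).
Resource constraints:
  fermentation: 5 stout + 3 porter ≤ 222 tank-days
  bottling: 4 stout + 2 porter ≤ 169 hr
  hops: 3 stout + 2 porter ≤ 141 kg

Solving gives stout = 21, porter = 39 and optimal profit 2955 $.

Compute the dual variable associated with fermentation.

9.5

Check each constraint at x*: fermentation 222/222 (tight); bottling 162/169 (slack 7); hops 141/141 (tight).
Slack constraints have shadow price 0 (complementary slackness).
The binding rows give the dual system: 5·y_fermentation + 3·y_hops = 65.5 and 3·y_fermentation + 2·y_hops = 40.5.
Solving: y_fermentation = 9.5, y_hops = 6.
Shadow price of fermentation = 9.5.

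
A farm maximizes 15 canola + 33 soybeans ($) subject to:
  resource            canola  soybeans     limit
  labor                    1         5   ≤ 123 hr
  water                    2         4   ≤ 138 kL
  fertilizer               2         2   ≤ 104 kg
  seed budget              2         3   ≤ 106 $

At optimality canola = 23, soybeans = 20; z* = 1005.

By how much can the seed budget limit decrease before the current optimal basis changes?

Binding constraints: labor, seed budget. The basis is B = [[1,5],[2,3]] with det -7.
Per unit decrease in seed budget, x* moves by d = (-0.7143, 0.1429).
The basis stays optimal until canola reaches 0; allowable decrease = 32.2 $.

32.2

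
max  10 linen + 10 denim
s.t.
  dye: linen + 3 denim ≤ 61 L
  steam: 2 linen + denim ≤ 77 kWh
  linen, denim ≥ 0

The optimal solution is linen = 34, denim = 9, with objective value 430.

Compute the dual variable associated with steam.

At the optimum: dye uses 61 of 61 (binding); steam uses 77 of 77 (binding).
Dual feasibility on the basic columns requires 1·y_dye + 2·y_steam = 10, 3·y_dye + 1·y_steam = 10.
→ y_dye = 2 and y_steam = 4.
Shadow price of steam = 4.

4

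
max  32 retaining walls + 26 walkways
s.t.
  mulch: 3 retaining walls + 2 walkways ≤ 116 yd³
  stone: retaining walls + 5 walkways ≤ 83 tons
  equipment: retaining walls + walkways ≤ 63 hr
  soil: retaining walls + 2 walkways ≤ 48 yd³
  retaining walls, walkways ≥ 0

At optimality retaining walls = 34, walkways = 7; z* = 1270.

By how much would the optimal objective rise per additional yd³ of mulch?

9.5

Check each constraint at x*: mulch 116/116 (tight); stone 69/83 (slack 14); equipment 41/63 (slack 22); soil 48/48 (tight).
Slack constraints have shadow price 0 (complementary slackness).
Dual feasibility on the basic columns requires 3·y_mulch + 1·y_soil = 32, 2·y_mulch + 2·y_soil = 26.
Solving: y_mulch = 9.5, y_soil = 3.5.
Shadow price of mulch = 9.5.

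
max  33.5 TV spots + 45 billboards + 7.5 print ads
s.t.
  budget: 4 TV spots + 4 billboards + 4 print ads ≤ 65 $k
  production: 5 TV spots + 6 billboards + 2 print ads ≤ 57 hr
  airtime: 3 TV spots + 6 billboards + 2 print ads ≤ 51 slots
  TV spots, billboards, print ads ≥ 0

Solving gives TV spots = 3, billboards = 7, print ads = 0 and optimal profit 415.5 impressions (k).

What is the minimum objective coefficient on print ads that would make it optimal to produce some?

15

At the optimum: budget uses 40 of 65 (slack = 25); production uses 57 of 57 (binding); airtime uses 51 of 51 (binding).
Slack constraints have shadow price 0 (complementary slackness).
The binding rows give the dual system: 5·y_production + 3·y_airtime = 33.5 and 6·y_production + 6·y_airtime = 45.
→ y_production = 5.5 and y_airtime = 2.
print ads enters the basis when its profit ≥ yᵀa₃ = 5.5·2 + 2·2 = 15.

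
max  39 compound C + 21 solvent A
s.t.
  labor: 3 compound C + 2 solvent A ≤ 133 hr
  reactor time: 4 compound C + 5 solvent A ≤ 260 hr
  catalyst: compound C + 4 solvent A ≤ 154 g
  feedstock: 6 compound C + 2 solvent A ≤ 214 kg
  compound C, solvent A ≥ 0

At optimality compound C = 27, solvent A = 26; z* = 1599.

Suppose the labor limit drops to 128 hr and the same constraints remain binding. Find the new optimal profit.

Binding: labor and feedstock. Non-binding: reactor time (22 unused), catalyst (23 unused).
By complementary slackness, y = 0 for the non-binding constraints.
The binding rows give the dual system: 3·y_labor + 6·y_feedstock = 39 and 2·y_labor + 2·y_feedstock = 21.
→ y_labor = 8 and y_feedstock = 2.5.
Δz = y_labor·Δb = 8 × (-5) = -40, so new z* = 1599 − 40 = 1559.

1559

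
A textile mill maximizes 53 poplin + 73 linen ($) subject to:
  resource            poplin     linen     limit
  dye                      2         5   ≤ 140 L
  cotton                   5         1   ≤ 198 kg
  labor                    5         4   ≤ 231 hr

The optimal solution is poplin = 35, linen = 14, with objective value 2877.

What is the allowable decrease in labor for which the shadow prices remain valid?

Binding constraints: dye, labor. The basis is B = [[2,5],[5,4]] with det -17.
Per unit decrease in labor, x* moves by d = (-0.2941, 0.1176).
The basis stays optimal until poplin reaches 0; allowable decrease = 119 hr.

119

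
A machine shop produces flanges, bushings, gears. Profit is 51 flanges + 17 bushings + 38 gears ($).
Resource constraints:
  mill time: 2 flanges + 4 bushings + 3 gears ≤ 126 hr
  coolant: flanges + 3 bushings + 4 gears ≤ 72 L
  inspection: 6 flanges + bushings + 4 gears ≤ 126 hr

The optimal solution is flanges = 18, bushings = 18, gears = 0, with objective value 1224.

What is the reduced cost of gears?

-6

Check each constraint at x*: mill time 108/126 (slack 18); coolant 72/72 (tight); inspection 126/126 (tight).
Since mill time is not tight, its dual is 0.
Dual feasibility on the basic columns requires 1·y_coolant + 6·y_inspection = 51, 3·y_coolant + 1·y_inspection = 17.
This yields shadow prices y_coolant = 3, y_inspection = 8.
Reduced cost of gears: c₃ − yᵀa₃ = 38 − (3·4 + 8·4) = 38 − 44 = -6.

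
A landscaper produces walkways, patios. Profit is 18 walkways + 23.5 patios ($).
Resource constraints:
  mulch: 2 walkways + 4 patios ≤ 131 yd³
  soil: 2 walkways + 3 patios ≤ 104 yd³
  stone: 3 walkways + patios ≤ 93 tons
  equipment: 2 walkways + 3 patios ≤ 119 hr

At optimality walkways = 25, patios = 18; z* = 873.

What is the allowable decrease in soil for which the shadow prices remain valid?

Binding constraints: soil, stone. The basis is B = [[2,3],[3,1]] with det -7.
Per unit decrease in soil, x* moves by d = (0.1429, -0.4286).
The basis stays optimal until patios reaches 0; allowable decrease = 42 yd³.

42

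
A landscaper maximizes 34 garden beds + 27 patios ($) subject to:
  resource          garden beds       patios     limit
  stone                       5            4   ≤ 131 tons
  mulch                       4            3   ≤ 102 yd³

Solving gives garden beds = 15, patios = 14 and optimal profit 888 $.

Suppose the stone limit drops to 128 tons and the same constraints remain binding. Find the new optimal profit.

870

At the optimum: stone uses 131 of 131 (binding); mulch uses 102 of 102 (binding).
The binding rows give the dual system: 5·y_stone + 4·y_mulch = 34 and 4·y_stone + 3·y_mulch = 27.
→ y_stone = 6 and y_mulch = 1.
Δz = y_stone·Δb = 6 × (-3) = -18, so new z* = 888 − 18 = 870.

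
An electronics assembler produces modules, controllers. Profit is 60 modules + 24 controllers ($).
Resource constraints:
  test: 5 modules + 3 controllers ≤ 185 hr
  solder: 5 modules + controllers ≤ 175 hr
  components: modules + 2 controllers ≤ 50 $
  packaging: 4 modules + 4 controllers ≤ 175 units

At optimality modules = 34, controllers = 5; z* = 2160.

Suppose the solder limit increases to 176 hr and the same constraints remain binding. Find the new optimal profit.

At the optimum: test uses 185 of 185 (binding); solder uses 175 of 175 (binding); components uses 44 of 50 (slack = 6); packaging uses 156 of 175 (slack = 19).
By complementary slackness, y = 0 for the non-binding constraints.
From A_Bᵀ y = c: 5·y_test + 5·y_solder = 60; 3·y_test + 1·y_solder = 24.
This yields shadow prices y_test = 6, y_solder = 6.
Δz = y_solder·Δb = 6 × (1) = 6, so new z* = 2160 + 6 = 2166.

2166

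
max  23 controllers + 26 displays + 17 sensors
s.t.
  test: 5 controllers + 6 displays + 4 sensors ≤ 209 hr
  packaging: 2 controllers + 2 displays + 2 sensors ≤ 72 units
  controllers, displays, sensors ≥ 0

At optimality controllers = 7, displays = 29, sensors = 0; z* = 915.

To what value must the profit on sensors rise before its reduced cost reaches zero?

20

Both test and packaging are binding at x*.
Dual feasibility on the basic columns requires 5·y_test + 2·y_packaging = 23, 6·y_test + 2·y_packaging = 26.
→ y_test = 3 and y_packaging = 4.
sensors enters the basis when its profit ≥ yᵀa₃ = 3·4 + 4·2 = 20.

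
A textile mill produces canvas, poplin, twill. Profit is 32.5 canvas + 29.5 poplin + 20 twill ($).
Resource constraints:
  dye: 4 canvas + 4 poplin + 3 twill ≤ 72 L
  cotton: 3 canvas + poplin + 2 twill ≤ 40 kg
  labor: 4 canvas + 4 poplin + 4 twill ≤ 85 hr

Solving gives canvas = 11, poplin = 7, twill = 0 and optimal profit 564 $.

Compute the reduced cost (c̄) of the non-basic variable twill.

Binding: dye and cotton. Non-binding: labor (13 unused).
By complementary slackness, y = 0 for the non-binding constraint.
The binding rows give the dual system: 4·y_dye + 3·y_cotton = 32.5 and 4·y_dye + 1·y_cotton = 29.5.
This yields shadow prices y_dye = 7, y_cotton = 1.5.
Reduced cost of twill: c₃ − yᵀa₃ = 20 − (7·3 + 1.5·2) = 20 − 24 = -4.

-4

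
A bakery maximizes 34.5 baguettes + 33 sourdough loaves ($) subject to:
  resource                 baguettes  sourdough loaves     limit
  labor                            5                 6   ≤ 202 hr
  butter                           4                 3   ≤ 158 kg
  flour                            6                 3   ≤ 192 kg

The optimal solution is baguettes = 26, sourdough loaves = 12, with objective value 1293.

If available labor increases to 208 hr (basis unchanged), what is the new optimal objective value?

1320

Binding: labor and flour. Non-binding: butter (18 unused).
Since butter is not tight, its dual is 0.
From A_Bᵀ y = c: 5·y_labor + 6·y_flour = 34.5; 6·y_labor + 3·y_flour = 33.
This yields shadow prices y_labor = 4.5, y_flour = 2.
Δz = y_labor·Δb = 4.5 × (6) = 27, so new z* = 1293 + 27 = 1320.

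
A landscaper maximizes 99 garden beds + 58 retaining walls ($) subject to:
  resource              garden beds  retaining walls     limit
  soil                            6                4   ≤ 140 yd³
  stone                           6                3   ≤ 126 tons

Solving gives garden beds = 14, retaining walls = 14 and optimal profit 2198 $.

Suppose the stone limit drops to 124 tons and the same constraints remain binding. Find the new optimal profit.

2182

Check each constraint at x*: soil 140/140 (tight); stone 126/126 (tight).
From A_Bᵀ y = c: 6·y_soil + 6·y_stone = 99; 4·y_soil + 3·y_stone = 58.
Solving: y_soil = 8.5, y_stone = 8.
Δz = y_stone·Δb = 8 × (-2) = -16, so new z* = 2198 − 16 = 2182.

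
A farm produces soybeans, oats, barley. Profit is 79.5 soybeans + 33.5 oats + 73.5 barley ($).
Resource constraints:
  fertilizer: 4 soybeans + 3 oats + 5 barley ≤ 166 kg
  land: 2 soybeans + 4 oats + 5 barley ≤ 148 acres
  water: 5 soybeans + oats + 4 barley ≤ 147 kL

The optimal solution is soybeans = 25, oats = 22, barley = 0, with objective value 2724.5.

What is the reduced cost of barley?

-4.5

At the optimum: fertilizer uses 166 of 166 (binding); land uses 138 of 148 (slack = 10); water uses 147 of 147 (binding).
By complementary slackness, y = 0 for the non-binding constraint.
The binding rows give the dual system: 4·y_fertilizer + 5·y_water = 79.5 and 3·y_fertilizer + 1·y_water = 33.5.
This yields shadow prices y_fertilizer = 8, y_water = 9.5.
Reduced cost of barley: c₃ − yᵀa₃ = 73.5 − (8·5 + 9.5·4) = 73.5 − 78 = -4.5.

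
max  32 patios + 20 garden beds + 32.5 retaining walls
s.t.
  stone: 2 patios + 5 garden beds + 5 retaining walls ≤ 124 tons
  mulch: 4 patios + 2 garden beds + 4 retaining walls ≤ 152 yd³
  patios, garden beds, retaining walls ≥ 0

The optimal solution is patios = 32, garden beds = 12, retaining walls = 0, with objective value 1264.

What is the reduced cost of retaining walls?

-2.5

Both stone and mulch are binding at x*.
The binding rows give the dual system: 2·y_stone + 4·y_mulch = 32 and 5·y_stone + 2·y_mulch = 20.
Solving: y_stone = 1, y_mulch = 7.5.
Reduced cost of retaining walls: c₃ − yᵀa₃ = 32.5 − (1·5 + 7.5·4) = 32.5 − 35 = -2.5.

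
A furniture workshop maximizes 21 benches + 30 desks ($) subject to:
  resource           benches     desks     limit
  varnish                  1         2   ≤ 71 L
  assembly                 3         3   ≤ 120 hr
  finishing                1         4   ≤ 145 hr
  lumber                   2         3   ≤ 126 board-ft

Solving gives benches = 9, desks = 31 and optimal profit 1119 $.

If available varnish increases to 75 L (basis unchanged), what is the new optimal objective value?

Binding: varnish and assembly. Non-binding: finishing (12 unused), lumber (15 unused).
Since finishing, lumber are not tight, their duals are 0.
The binding rows give the dual system: 1·y_varnish + 3·y_assembly = 21 and 2·y_varnish + 3·y_assembly = 30.
Solving: y_varnish = 9, y_assembly = 4.
Δz = y_varnish·Δb = 9 × (4) = 36, so new z* = 1119 + 36 = 1155.

1155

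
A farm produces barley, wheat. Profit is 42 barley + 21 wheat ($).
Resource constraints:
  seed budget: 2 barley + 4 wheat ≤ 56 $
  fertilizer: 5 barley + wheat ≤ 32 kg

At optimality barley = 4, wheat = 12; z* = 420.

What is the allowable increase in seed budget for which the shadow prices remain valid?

Binding constraints: seed budget, fertilizer. The basis is B = [[2,4],[5,1]] with det -18.
Per unit increase in seed budget, x* moves by d = (-0.0556, 0.2778).
The basis stays optimal until barley reaches 0; allowable increase = 72 $.

72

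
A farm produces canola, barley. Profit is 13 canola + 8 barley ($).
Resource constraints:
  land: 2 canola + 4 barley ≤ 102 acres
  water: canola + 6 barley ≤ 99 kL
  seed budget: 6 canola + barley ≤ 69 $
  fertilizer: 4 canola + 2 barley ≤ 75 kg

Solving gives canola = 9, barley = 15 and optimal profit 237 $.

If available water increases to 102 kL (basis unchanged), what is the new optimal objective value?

240

Binding: water and seed budget. Non-binding: land (24 unused), fertilizer (9 unused).
Since land, fertilizer are not tight, their duals are 0.
From A_Bᵀ y = c: 1·y_water + 6·y_seed budget = 13; 6·y_water + 1·y_seed budget = 8.
Solving: y_water = 1, y_seed budget = 2.
Δz = y_water·Δb = 1 × (3) = 3, so new z* = 237 + 3 = 240.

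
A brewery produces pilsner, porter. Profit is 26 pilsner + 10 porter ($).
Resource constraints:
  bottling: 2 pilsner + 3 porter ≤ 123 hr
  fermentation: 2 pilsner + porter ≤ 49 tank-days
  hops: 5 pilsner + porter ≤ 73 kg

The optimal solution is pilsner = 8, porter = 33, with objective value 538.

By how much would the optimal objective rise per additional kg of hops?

Binding: fermentation and hops. Non-binding: bottling (8 unused).
Slack constraints have shadow price 0 (complementary slackness).
From A_Bᵀ y = c: 2·y_fermentation + 5·y_hops = 26; 1·y_fermentation + 1·y_hops = 10.
→ y_fermentation = 8 and y_hops = 2.
Shadow price of hops = 2.

2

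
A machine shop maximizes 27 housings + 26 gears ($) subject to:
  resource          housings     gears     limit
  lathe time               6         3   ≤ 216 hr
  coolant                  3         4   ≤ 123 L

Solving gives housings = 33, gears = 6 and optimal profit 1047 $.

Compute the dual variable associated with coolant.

At the optimum: lathe time uses 216 of 216 (binding); coolant uses 123 of 123 (binding).
The binding rows give the dual system: 6·y_lathe time + 3·y_coolant = 27 and 3·y_lathe time + 4·y_coolant = 26.
This yields shadow prices y_lathe time = 2, y_coolant = 5.
Shadow price of coolant = 5.

5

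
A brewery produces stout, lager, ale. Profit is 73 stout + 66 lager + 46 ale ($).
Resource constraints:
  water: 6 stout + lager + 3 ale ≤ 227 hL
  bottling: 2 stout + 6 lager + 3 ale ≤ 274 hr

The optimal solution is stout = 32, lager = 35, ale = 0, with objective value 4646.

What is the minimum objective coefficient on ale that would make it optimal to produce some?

55.5

At the optimum: water uses 227 of 227 (binding); bottling uses 274 of 274 (binding).
The binding rows give the dual system: 6·y_water + 2·y_bottling = 73 and 1·y_water + 6·y_bottling = 66.
Solving: y_water = 9, y_bottling = 9.5.
ale enters the basis when its profit ≥ yᵀa₃ = 9·3 + 9.5·3 = 55.5.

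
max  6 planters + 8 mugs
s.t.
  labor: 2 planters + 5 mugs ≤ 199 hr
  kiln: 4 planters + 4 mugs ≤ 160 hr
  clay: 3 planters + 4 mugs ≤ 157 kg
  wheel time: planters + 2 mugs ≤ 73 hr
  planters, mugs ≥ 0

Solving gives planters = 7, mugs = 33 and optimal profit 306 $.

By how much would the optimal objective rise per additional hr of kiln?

Check each constraint at x*: labor 179/199 (slack 20); kiln 160/160 (tight); clay 153/157 (slack 4); wheel time 73/73 (tight).
By complementary slackness, y = 0 for the non-binding constraints.
The binding rows give the dual system: 4·y_kiln + 1·y_wheel time = 6 and 4·y_kiln + 2·y_wheel time = 8.
Solving: y_kiln = 1, y_wheel time = 2.
Shadow price of kiln = 1.

1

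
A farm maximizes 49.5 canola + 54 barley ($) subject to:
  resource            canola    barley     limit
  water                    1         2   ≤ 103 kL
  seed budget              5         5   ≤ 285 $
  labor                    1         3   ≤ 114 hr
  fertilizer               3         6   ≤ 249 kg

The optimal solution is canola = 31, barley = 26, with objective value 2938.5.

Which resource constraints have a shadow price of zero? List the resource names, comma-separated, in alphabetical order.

labor, water

water: 83/103 (slack 20)
seed budget: 285/285 (binding)
labor: 109/114 (slack 5)
fertilizer: 249/249 (binding)
By complementary slackness, a constraint with positive slack has shadow price 0 → labor, water.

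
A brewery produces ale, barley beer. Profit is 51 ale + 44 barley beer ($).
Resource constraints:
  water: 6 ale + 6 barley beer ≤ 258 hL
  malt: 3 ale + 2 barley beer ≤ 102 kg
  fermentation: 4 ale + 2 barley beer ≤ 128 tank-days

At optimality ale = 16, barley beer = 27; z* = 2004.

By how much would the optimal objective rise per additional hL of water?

5

At the optimum: water uses 258 of 258 (binding); malt uses 102 of 102 (binding); fermentation uses 118 of 128 (slack = 10).
By complementary slackness, y = 0 for the non-binding constraint.
The binding rows give the dual system: 6·y_water + 3·y_malt = 51 and 6·y_water + 2·y_malt = 44.
Solving: y_water = 5, y_malt = 7.
Shadow price of water = 5.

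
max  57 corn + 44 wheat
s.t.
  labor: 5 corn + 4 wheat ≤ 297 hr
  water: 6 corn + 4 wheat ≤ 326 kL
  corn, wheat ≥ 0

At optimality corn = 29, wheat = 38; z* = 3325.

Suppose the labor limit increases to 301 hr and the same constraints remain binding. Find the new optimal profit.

3361

Check each constraint at x*: labor 297/297 (tight); water 326/326 (tight).
The binding rows give the dual system: 5·y_labor + 6·y_water = 57 and 4·y_labor + 4·y_water = 44.
Solving: y_labor = 9, y_water = 2.
Δz = y_labor·Δb = 9 × (4) = 36, so new z* = 3325 + 36 = 3361.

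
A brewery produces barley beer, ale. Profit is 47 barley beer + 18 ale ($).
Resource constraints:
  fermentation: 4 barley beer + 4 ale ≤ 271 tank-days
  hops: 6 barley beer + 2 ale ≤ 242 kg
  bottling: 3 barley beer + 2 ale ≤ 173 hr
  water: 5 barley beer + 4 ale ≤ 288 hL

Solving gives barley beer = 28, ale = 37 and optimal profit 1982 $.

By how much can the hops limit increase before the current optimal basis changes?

103.6

Binding constraints: hops, water. The basis is B = [[6,2],[5,4]] with det 14.
Per unit increase in hops, x* moves by d = (0.2857, -0.3571).
The basis stays optimal until ale reaches 0; allowable increase = 103.6 kg.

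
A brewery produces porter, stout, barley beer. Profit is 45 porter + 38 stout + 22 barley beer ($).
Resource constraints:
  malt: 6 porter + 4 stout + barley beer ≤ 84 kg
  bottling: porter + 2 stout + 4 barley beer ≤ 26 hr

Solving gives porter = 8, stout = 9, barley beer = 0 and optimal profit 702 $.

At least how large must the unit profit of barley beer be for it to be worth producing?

30.5

Check each constraint at x*: malt 84/84 (tight); bottling 26/26 (tight).
The binding rows give the dual system: 6·y_malt + 1·y_bottling = 45 and 4·y_malt + 2·y_bottling = 38.
→ y_malt = 6.5 and y_bottling = 6.
barley beer enters the basis when its profit ≥ yᵀa₃ = 6.5·1 + 6·4 = 30.5.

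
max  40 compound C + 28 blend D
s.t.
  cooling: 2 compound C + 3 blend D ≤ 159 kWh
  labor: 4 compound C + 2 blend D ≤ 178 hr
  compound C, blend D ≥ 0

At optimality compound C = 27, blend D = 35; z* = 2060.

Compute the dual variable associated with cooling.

Both cooling and labor are binding at x*.
The binding rows give the dual system: 2·y_cooling + 4·y_labor = 40 and 3·y_cooling + 2·y_labor = 28.
This yields shadow prices y_cooling = 4, y_labor = 8.
Shadow price of cooling = 4.

4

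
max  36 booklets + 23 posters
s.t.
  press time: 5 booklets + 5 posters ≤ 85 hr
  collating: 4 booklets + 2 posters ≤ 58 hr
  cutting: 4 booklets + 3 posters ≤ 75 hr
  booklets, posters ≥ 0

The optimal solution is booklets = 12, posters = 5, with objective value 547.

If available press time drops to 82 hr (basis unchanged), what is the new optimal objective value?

541

At the optimum: press time uses 85 of 85 (binding); collating uses 58 of 58 (binding); cutting uses 63 of 75 (slack = 12).
Since cutting is not tight, its dual is 0.
From A_Bᵀ y = c: 5·y_press time + 4·y_collating = 36; 5·y_press time + 2·y_collating = 23.
Solving: y_press time = 2, y_collating = 6.5.
Δz = y_press time·Δb = 2 × (-3) = -6, so new z* = 547 − 6 = 541.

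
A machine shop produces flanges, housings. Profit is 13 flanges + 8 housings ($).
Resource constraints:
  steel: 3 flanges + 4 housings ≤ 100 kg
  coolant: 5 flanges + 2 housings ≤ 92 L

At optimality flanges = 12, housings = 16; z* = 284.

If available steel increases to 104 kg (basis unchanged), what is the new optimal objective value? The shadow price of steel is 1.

288

Δb = 4, so new z* = 284 + (1)·(4) = 284 + 4 = 288.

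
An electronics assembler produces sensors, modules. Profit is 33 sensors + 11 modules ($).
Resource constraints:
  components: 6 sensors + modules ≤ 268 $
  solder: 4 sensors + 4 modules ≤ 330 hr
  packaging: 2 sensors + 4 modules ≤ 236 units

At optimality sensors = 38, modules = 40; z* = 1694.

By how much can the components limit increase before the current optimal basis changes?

Binding constraints: components, packaging. The basis is B = [[6,1],[2,4]] with det 22.
Per unit increase in components, x* moves by d = (0.1818, -0.0909).
The basis stays optimal until solder becomes binding; allowable increase = 49.5 $.

49.5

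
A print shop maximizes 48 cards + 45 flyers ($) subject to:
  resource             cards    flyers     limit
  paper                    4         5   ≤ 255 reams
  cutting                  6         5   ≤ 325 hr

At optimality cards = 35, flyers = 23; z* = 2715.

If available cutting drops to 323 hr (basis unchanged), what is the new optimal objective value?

2703

At the optimum: paper uses 255 of 255 (binding); cutting uses 325 of 325 (binding).
The binding rows give the dual system: 4·y_paper + 6·y_cutting = 48 and 5·y_paper + 5·y_cutting = 45.
→ y_paper = 3 and y_cutting = 6.
Δz = y_cutting·Δb = 6 × (-2) = -12, so new z* = 2715 − 12 = 2703.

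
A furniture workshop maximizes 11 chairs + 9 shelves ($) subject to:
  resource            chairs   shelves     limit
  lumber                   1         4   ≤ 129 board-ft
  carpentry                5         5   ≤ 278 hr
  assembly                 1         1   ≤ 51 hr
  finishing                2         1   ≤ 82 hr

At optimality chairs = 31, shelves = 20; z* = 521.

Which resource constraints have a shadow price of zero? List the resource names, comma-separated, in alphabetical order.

lumber: 111/129 (slack 18)
carpentry: 255/278 (slack 23)
assembly: 51/51 (binding)
finishing: 82/82 (binding)
By complementary slackness, a constraint with positive slack has shadow price 0 → carpentry, lumber.

carpentry, lumber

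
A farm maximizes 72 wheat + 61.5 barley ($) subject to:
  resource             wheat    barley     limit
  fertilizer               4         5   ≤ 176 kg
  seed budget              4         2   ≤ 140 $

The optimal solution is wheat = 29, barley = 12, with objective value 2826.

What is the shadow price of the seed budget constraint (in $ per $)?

9.5

Check each constraint at x*: fertilizer 176/176 (tight); seed budget 140/140 (tight).
The binding rows give the dual system: 4·y_fertilizer + 4·y_seed budget = 72 and 5·y_fertilizer + 2·y_seed budget = 61.5.
This yields shadow prices y_fertilizer = 8.5, y_seed budget = 9.5.
Shadow price of seed budget = 9.5.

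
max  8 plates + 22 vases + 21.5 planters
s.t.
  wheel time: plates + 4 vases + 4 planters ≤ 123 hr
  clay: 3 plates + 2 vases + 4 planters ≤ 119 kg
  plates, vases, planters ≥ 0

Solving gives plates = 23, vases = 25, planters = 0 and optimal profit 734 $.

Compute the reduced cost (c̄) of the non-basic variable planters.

Both wheel time and clay are binding at x*.
The binding rows give the dual system: 1·y_wheel time + 3·y_clay = 8 and 4·y_wheel time + 2·y_clay = 22.
→ y_wheel time = 5 and y_clay = 1.
Reduced cost of planters: c₃ − yᵀa₃ = 21.5 − (5·4 + 1·4) = 21.5 − 24 = -2.5.

-2.5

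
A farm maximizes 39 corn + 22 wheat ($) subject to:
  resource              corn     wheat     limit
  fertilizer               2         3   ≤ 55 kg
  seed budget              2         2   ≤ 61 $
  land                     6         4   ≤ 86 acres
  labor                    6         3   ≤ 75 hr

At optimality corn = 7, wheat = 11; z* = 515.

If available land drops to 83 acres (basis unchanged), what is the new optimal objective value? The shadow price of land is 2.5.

Δb = -3, so new z* = 515 + (2.5)·(-3) = 515 − 7.5 = 507.5.

507.5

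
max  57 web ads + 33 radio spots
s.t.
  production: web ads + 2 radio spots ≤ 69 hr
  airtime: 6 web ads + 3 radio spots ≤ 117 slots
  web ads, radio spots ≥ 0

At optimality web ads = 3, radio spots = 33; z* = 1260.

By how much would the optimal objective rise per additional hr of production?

3

At the optimum: production uses 69 of 69 (binding); airtime uses 117 of 117 (binding).
From A_Bᵀ y = c: 1·y_production + 6·y_airtime = 57; 2·y_production + 3·y_airtime = 33.
→ y_production = 3 and y_airtime = 9.
Shadow price of production = 3.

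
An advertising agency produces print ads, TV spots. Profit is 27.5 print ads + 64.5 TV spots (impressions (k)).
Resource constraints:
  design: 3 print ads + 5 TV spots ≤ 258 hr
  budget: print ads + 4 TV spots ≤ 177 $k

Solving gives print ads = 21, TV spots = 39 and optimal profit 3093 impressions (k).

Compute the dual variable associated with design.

Check each constraint at x*: design 258/258 (tight); budget 177/177 (tight).
Dual feasibility on the basic columns requires 3·y_design + 1·y_budget = 27.5, 5·y_design + 4·y_budget = 64.5.
Solving: y_design = 6.5, y_budget = 8.
Shadow price of design = 6.5.

6.5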